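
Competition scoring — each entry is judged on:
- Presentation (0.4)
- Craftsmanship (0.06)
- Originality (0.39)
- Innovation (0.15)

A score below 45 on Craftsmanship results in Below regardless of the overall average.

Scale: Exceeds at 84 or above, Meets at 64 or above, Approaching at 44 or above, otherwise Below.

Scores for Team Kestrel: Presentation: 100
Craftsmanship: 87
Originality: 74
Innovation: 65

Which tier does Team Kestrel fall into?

Meets

Craftsmanship score 87 ≥ 45: minimum met.
Weighted total:
  Presentation 100 × 0.4 = 40
  Craftsmanship 87 × 0.06 = 5.22
  Originality 74 × 0.39 = 28.86
  Innovation 65 × 0.15 = 9.75
Sum = 83.83
83.83 is ≥ 64 and < 84 → Meets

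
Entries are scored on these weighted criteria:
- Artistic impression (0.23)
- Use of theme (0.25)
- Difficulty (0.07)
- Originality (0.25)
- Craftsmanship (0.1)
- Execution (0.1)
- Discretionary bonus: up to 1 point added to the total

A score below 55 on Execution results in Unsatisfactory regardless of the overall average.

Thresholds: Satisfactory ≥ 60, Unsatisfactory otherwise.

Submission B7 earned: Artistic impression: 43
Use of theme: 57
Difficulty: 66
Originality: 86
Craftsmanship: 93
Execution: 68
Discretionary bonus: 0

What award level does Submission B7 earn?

Satisfactory

Execution score 68 ≥ 55: minimum met.
Weighted total:
  Artistic impression 43 × 0.23 = 9.89
  Use of theme 57 × 0.25 = 14.25
  Difficulty 66 × 0.07 = 4.62
  Originality 86 × 0.25 = 21.5
  Craftsmanship 93 × 0.1 = 9.3
  Execution 68 × 0.1 = 6.8
Sum = 66.36
Discretionary bonus: 66.36 + 0 = 66.36
66.36 ≥ 60 → Satisfactory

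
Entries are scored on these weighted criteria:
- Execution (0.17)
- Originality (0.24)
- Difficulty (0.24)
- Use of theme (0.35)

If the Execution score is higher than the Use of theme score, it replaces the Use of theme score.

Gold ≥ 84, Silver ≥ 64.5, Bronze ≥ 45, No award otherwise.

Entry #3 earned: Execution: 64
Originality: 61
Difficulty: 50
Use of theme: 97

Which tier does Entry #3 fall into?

Execution (64) ≤ Use of theme (97), so Use of theme stays at 97.
Weighted total:
  Execution 64 × 0.17 = 10.88
  Originality 61 × 0.24 = 14.64
  Difficulty 50 × 0.24 = 12
  Use of theme 97 × 0.35 = 33.95
Sum = 71.47
71.47 is ≥ 64.5 and < 84 → Silver

Silver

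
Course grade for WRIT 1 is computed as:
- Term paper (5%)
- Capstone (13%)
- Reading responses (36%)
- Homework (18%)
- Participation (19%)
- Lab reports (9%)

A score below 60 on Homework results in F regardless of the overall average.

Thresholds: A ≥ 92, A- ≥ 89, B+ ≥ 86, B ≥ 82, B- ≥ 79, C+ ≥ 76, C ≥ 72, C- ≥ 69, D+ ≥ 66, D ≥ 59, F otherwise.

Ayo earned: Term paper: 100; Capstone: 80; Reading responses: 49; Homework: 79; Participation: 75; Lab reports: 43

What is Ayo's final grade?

D

Homework score 79 ≥ 60: minimum met.
Weighted total:
  Term paper 100 × 0.05 = 5
  Capstone 80 × 0.13 = 10.4
  Reading responses 49 × 0.36 = 17.64
  Homework 79 × 0.18 = 14.22
  Participation 75 × 0.19 = 14.25
  Lab reports 43 × 0.09 = 3.87
Sum = 65.38
65.38 is ≥ 59 and < 66 → D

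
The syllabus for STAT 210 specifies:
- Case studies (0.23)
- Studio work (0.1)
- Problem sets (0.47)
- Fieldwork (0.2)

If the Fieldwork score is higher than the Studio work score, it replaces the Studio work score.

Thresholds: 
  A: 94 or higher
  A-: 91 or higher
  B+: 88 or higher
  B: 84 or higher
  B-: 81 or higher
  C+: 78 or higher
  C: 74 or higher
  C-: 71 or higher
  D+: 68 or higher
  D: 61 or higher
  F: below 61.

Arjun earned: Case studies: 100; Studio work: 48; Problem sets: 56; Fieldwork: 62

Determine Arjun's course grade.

Fieldwork (62) > Studio work (48), so Studio work counts as 62.
Weighted total:
  Case studies 100 × 0.23 = 23
  Studio work 62 × 0.1 = 6.2
  Problem sets 56 × 0.47 = 26.32
  Fieldwork 62 × 0.2 = 12.4
Sum = 67.92
67.92 is ≥ 61 and < 68 → D

D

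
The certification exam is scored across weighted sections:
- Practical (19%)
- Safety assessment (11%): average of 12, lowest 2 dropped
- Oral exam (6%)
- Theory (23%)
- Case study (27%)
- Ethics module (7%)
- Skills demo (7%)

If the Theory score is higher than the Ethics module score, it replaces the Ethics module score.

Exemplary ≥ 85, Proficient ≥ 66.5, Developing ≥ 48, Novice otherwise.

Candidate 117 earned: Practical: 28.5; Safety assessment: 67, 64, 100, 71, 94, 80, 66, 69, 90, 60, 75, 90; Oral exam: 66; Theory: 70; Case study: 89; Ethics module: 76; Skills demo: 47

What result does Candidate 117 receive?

Safety assessment: drop 60, 64 → average of remaining 10 = 802/10 = 80.2
Theory (70) ≤ Ethics module (76), so Ethics module stays at 76.
Weighted total:
  Practical 28.5 × 0.19 = 5.415
  Safety assessment 80.2 × 0.11 = 8.822
  Oral exam 66 × 0.06 = 3.96
  Theory 70 × 0.23 = 16.1
  Case study 89 × 0.27 = 24.03
  Ethics module 76 × 0.07 = 5.32
  Skills demo 47 × 0.07 = 3.29
Sum = 66.937
66.937 is ≥ 66.5 and < 85 → Proficient

Proficient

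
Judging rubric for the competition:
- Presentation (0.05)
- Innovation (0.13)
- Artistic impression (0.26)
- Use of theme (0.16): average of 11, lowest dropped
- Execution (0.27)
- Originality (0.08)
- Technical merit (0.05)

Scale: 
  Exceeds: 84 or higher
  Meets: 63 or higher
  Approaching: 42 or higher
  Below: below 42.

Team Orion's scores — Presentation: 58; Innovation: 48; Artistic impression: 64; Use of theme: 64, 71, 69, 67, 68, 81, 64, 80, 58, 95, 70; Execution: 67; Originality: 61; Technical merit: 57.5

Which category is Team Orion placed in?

Use of theme: drop 58 → average of remaining 10 = 729/10 = 72.9
Weighted total:
  Presentation 58 × 0.05 = 2.9
  Innovation 48 × 0.13 = 6.24
  Artistic impression 64 × 0.26 = 16.64
  Use of theme 72.9 × 0.16 = 11.664
  Execution 67 × 0.27 = 18.09
  Originality 61 × 0.08 = 4.88
  Technical merit 57.5 × 0.05 = 2.875
Sum = 63.289
63.289 is ≥ 63 and < 84 → Meets

Meets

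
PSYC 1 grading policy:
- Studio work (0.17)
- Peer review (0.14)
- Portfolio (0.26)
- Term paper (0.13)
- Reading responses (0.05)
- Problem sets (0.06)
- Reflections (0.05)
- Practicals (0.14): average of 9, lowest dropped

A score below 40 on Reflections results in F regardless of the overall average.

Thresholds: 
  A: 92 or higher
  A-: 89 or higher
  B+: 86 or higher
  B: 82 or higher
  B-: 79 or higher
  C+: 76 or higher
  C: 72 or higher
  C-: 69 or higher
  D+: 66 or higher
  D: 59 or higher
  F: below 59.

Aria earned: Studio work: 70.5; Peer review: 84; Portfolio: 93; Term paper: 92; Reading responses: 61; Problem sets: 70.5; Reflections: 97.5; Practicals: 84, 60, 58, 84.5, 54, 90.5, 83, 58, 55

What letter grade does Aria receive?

Practicals: drop 54 → average of remaining 8 = 573/8 = 71.625
Reflections score 97.5 ≥ 40: minimum met.
Weighted total:
  Studio work 70.5 × 0.17 = 11.985
  Peer review 84 × 0.14 = 11.76
  Portfolio 93 × 0.26 = 24.18
  Term paper 92 × 0.13 = 11.96
  Reading responses 61 × 0.05 = 3.05
  Problem sets 70.5 × 0.06 = 4.23
  Reflections 97.5 × 0.05 = 4.875
  Practicals 71.625 × 0.14 = 10.0275
Sum = 82.0675
82.0675 is ≥ 82 and < 86 → B

B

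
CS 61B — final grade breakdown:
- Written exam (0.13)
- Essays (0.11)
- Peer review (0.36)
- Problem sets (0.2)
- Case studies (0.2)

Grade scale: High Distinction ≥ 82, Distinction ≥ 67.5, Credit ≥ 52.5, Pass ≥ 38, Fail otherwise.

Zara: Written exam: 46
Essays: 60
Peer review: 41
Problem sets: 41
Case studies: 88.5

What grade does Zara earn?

Credit

Weighted total:
  Written exam 46 × 0.13 = 5.98
  Essays 60 × 0.11 = 6.6
  Peer review 41 × 0.36 = 14.76
  Problem sets 41 × 0.2 = 8.2
  Case studies 88.5 × 0.2 = 17.7
Sum = 53.24
53.24 is ≥ 52.5 and < 67.5 → Credit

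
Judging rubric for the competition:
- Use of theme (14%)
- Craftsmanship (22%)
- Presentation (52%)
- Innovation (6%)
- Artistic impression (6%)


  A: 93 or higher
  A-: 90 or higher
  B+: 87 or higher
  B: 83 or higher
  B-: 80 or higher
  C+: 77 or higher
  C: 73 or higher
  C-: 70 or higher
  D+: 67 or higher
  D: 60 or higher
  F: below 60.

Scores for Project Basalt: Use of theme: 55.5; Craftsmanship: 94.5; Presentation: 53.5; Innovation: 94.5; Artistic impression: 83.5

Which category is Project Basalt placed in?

D+

Weighted total:
  Use of theme 55.5 × 0.14 = 7.77
  Craftsmanship 94.5 × 0.22 = 20.79
  Presentation 53.5 × 0.52 = 27.82
  Innovation 94.5 × 0.06 = 5.67
  Artistic impression 83.5 × 0.06 = 5.01
Sum = 67.06
67.06 is ≥ 67 and < 70 → D+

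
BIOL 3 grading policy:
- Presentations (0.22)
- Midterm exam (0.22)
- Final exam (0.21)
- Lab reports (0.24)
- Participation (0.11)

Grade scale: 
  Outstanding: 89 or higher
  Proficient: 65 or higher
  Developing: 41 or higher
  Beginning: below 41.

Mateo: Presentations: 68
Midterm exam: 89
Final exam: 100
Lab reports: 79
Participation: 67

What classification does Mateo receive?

Weighted total:
  Presentations 68 × 0.22 = 14.96
  Midterm exam 89 × 0.22 = 19.58
  Final exam 100 × 0.21 = 21
  Lab reports 79 × 0.24 = 18.96
  Participation 67 × 0.11 = 7.37
Sum = 81.87
81.87 is ≥ 65 and < 89 → Proficient

Proficient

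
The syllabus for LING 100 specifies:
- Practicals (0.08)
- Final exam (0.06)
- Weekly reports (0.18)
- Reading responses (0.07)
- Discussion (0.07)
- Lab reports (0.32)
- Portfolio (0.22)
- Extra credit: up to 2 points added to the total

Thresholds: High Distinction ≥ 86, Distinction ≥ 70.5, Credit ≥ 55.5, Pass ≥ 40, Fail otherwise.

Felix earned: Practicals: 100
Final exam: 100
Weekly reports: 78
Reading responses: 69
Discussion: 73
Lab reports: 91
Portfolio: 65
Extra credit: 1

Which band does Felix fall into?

Distinction

Weighted total:
  Practicals 100 × 0.08 = 8
  Final exam 100 × 0.06 = 6
  Weekly reports 78 × 0.18 = 14.04
  Reading responses 69 × 0.07 = 4.83
  Discussion 73 × 0.07 = 5.11
  Lab reports 91 × 0.32 = 29.12
  Portfolio 65 × 0.22 = 14.3
Sum = 81.4
Extra credit: 81.4 + 1 = 82.4
82.4 is ≥ 70.5 and < 86 → Distinction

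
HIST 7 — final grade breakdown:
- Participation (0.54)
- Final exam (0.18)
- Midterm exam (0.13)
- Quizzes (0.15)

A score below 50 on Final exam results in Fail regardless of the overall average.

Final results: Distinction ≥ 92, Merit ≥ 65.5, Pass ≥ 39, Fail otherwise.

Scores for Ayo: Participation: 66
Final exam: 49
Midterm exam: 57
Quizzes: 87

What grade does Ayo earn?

Final exam score 49 < 50: minimum not met.
Weighted total:
  Participation 66 × 0.54 = 35.64
  Final exam 49 × 0.18 = 8.82
  Midterm exam 57 × 0.13 = 7.41
  Quizzes 87 × 0.15 = 13.05
Sum = 64.92
Because the Final exam minimum was not met, the result is Fail.

Fail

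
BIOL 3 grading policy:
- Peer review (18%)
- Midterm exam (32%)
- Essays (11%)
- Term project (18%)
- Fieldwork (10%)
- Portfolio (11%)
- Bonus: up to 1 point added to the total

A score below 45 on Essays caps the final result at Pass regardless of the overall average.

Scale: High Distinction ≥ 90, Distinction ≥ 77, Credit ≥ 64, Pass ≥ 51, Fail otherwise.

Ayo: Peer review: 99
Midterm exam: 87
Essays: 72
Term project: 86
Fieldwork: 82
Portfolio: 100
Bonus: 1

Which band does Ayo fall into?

Essays score 72 ≥ 45: minimum met.
Weighted total:
  Peer review 99 × 0.18 = 17.82
  Midterm exam 87 × 0.32 = 27.84
  Essays 72 × 0.11 = 7.92
  Term project 86 × 0.18 = 15.48
  Fieldwork 82 × 0.1 = 8.2
  Portfolio 100 × 0.11 = 11
Sum = 88.26
Bonus: 88.26 + 1 = 89.26
89.26 is ≥ 77 and < 90 → Distinction

Distinction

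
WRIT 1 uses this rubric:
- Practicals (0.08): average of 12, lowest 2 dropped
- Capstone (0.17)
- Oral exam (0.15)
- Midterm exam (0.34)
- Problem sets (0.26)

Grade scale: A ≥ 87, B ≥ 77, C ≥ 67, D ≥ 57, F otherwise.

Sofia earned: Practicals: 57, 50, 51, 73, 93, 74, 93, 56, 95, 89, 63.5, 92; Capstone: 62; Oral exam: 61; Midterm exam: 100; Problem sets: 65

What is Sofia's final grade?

Practicals: drop 50, 51 → average of remaining 10 = 785.5/10 = 78.55
Weighted total:
  Practicals 78.55 × 0.08 = 6.284
  Capstone 62 × 0.17 = 10.54
  Oral exam 61 × 0.15 = 9.15
  Midterm exam 100 × 0.34 = 34
  Problem sets 65 × 0.26 = 16.9
Sum = 76.874
76.874 is ≥ 67 and < 77 → C

C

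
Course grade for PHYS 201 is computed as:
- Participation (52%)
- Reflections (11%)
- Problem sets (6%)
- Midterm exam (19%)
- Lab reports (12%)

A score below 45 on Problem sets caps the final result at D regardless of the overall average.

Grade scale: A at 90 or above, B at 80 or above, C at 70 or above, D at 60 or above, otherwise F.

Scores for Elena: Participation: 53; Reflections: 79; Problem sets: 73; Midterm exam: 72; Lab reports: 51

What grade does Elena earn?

D

Problem sets score 73 ≥ 45: minimum met.
Weighted total:
  Participation 53 × 0.52 = 27.56
  Reflections 79 × 0.11 = 8.69
  Problem sets 73 × 0.06 = 4.38
  Midterm exam 72 × 0.19 = 13.68
  Lab reports 51 × 0.12 = 6.12
Sum = 60.43
60.43 is ≥ 60 and < 70 → D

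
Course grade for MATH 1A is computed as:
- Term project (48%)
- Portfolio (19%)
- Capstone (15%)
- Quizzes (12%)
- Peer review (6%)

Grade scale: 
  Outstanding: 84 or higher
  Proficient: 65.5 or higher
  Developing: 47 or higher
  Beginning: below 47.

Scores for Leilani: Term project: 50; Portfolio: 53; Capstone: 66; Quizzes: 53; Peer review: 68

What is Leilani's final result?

Weighted total:
  Term project 50 × 0.48 = 24
  Portfolio 53 × 0.19 = 10.07
  Capstone 66 × 0.15 = 9.9
  Quizzes 53 × 0.12 = 6.36
  Peer review 68 × 0.06 = 4.08
Sum = 54.41
54.41 is ≥ 47 and < 65.5 → Developing

Developing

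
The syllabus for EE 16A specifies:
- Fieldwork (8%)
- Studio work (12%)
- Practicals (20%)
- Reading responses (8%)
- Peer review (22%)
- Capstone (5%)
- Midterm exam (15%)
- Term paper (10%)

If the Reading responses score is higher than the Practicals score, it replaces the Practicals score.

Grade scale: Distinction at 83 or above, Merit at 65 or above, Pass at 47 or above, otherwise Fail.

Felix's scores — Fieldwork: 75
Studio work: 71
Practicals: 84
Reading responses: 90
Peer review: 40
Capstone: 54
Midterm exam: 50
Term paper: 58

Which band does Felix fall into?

Reading responses (90) > Practicals (84), so Practicals counts as 90.
Weighted total:
  Fieldwork 75 × 0.08 = 6
  Studio work 71 × 0.12 = 8.52
  Practicals 90 × 0.2 = 18
  Reading responses 90 × 0.08 = 7.2
  Peer review 40 × 0.22 = 8.8
  Capstone 54 × 0.05 = 2.7
  Midterm exam 50 × 0.15 = 7.5
  Term paper 58 × 0.1 = 5.8
Sum = 64.52
64.52 is ≥ 47 and < 65 → Pass

Pass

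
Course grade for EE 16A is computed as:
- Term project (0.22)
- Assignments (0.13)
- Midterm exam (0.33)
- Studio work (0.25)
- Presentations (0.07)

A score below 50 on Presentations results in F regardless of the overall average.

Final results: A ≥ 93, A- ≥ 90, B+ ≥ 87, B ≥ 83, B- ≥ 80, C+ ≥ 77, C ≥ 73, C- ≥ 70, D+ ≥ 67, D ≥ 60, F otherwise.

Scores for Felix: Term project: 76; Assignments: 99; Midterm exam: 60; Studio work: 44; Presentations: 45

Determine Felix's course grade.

F

Presentations score 45 < 50: minimum not met.
Weighted total:
  Term project 76 × 0.22 = 16.72
  Assignments 99 × 0.13 = 12.87
  Midterm exam 60 × 0.33 = 19.8
  Studio work 44 × 0.25 = 11
  Presentations 45 × 0.07 = 3.15
Sum = 63.54
Because the Presentations minimum was not met, the result is F.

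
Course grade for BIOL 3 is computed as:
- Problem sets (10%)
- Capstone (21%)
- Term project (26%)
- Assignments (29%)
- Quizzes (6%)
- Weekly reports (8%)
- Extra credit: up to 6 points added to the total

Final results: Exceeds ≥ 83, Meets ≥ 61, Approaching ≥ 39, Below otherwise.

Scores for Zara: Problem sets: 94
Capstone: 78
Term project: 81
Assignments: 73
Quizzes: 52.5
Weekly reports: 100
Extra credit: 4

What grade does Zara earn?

Weighted total:
  Problem sets 94 × 0.1 = 9.4
  Capstone 78 × 0.21 = 16.38
  Term project 81 × 0.26 = 21.06
  Assignments 73 × 0.29 = 21.17
  Quizzes 52.5 × 0.06 = 3.15
  Weekly reports 100 × 0.08 = 8
Sum = 79.16
Extra credit: 79.16 + 4 = 83.16
83.16 ≥ 83 → Exceeds

Exceeds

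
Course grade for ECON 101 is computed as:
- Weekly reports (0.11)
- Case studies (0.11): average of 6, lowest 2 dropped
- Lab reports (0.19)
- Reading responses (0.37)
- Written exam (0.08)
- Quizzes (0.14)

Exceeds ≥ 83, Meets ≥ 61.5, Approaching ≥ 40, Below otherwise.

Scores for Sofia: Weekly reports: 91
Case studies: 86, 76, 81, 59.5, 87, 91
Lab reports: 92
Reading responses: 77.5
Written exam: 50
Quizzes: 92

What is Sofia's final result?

Case studies: drop 59.5, 76 → average of remaining 4 = 345/4 = 86.25
Weighted total:
  Weekly reports 91 × 0.11 = 10.01
  Case studies 86.25 × 0.11 = 9.4875
  Lab reports 92 × 0.19 = 17.48
  Reading responses 77.5 × 0.37 = 28.675
  Written exam 50 × 0.08 = 4
  Quizzes 92 × 0.14 = 12.88
Sum = 82.5325
82.5325 is ≥ 61.5 and < 83 → Meets

Meets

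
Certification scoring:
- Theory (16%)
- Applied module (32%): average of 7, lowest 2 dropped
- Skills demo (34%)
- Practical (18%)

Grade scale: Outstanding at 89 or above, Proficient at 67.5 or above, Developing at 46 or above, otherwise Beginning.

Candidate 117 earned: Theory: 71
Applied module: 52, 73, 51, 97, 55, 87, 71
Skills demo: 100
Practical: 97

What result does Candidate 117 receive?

Proficient

Applied module: drop 51, 52 → average of remaining 5 = 383/5 = 76.6
Weighted total:
  Theory 71 × 0.16 = 11.36
  Applied module 76.6 × 0.32 = 24.512
  Skills demo 100 × 0.34 = 34
  Practical 97 × 0.18 = 17.46
Sum = 87.332
87.332 is ≥ 67.5 and < 89 → Proficient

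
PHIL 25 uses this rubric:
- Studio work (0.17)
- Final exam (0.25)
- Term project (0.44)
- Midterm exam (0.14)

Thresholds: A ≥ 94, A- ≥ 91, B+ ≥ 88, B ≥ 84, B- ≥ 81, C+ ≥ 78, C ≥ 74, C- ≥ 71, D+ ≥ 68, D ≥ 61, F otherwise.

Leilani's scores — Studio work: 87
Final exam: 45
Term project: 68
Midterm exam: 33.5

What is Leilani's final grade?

Weighted total:
  Studio work 87 × 0.17 = 14.79
  Final exam 45 × 0.25 = 11.25
  Term project 68 × 0.44 = 29.92
  Midterm exam 33.5 × 0.14 = 4.69
Sum = 60.65
60.65 < 61 → F

F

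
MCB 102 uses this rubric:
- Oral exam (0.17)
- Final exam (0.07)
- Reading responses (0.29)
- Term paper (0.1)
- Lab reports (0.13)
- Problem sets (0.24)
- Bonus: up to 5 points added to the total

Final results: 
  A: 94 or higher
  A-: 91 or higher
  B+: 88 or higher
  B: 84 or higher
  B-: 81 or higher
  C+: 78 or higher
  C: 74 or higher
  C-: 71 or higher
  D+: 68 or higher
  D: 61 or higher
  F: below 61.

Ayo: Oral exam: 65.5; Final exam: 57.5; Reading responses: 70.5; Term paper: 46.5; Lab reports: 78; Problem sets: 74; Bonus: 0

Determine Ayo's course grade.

D+

Weighted total:
  Oral exam 65.5 × 0.17 = 11.135
  Final exam 57.5 × 0.07 = 4.025
  Reading responses 70.5 × 0.29 = 20.445
  Term paper 46.5 × 0.1 = 4.65
  Lab reports 78 × 0.13 = 10.14
  Problem sets 74 × 0.24 = 17.76
Sum = 68.155
Bonus: 68.155 + 0 = 68.155
68.155 is ≥ 68 and < 71 → D+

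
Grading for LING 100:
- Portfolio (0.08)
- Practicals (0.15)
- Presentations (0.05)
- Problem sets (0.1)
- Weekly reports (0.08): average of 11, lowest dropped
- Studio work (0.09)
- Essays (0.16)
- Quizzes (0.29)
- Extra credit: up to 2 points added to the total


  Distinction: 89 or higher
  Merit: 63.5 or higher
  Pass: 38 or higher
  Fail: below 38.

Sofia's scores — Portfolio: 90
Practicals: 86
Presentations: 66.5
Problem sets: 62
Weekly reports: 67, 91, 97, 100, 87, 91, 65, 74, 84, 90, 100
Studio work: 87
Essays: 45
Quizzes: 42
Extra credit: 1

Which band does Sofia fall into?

Weekly reports: drop 65 → average of remaining 10 = 881/10 = 88.1
Weighted total:
  Portfolio 90 × 0.08 = 7.2
  Practicals 86 × 0.15 = 12.9
  Presentations 66.5 × 0.05 = 3.325
  Problem sets 62 × 0.1 = 6.2
  Weekly reports 88.1 × 0.08 = 7.048
  Studio work 87 × 0.09 = 7.83
  Essays 45 × 0.16 = 7.2
  Quizzes 42 × 0.29 = 12.18
Sum = 63.883
Extra credit: 63.883 + 1 = 64.883
64.883 is ≥ 63.5 and < 89 → Merit

Merit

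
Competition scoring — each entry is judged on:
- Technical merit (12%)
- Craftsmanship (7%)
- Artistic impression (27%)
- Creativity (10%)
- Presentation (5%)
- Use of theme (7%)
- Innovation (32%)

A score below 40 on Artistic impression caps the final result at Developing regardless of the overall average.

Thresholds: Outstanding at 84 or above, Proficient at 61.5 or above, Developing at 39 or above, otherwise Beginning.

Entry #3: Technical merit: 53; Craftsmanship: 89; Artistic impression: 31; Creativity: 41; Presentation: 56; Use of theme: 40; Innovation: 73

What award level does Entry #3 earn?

Developing

Artistic impression score 31 < 40: minimum not met.
Weighted total:
  Technical merit 53 × 0.12 = 6.36
  Craftsmanship 89 × 0.07 = 6.23
  Artistic impression 31 × 0.27 = 8.37
  Creativity 41 × 0.1 = 4.1
  Presentation 56 × 0.05 = 2.8
  Use of theme 40 × 0.07 = 2.8
  Innovation 73 × 0.32 = 23.36
Sum = 54.02
54.02 would be Developing; cap at Developing applies → Developing.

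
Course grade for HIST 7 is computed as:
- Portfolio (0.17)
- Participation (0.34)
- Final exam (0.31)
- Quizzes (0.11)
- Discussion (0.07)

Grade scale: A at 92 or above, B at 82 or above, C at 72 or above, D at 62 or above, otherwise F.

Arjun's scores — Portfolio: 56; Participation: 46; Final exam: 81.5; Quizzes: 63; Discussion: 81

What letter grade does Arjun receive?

D

Weighted total:
  Portfolio 56 × 0.17 = 9.52
  Participation 46 × 0.34 = 15.64
  Final exam 81.5 × 0.31 = 25.265
  Quizzes 63 × 0.11 = 6.93
  Discussion 81 × 0.07 = 5.67
Sum = 63.025
63.025 is ≥ 62 and < 72 → D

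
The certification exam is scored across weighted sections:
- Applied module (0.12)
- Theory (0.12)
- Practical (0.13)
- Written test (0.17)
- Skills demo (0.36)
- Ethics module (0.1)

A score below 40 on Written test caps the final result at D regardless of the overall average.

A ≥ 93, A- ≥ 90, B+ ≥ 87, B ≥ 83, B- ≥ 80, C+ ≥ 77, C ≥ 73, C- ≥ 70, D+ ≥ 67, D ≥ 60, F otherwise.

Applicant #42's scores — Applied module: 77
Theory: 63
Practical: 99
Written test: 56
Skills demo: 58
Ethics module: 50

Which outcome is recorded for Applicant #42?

D

Written test score 56 ≥ 40: minimum met.
Weighted total:
  Applied module 77 × 0.12 = 9.24
  Theory 63 × 0.12 = 7.56
  Practical 99 × 0.13 = 12.87
  Written test 56 × 0.17 = 9.52
  Skills demo 58 × 0.36 = 20.88
  Ethics module 50 × 0.1 = 5
Sum = 65.07
65.07 is ≥ 60 and < 67 → D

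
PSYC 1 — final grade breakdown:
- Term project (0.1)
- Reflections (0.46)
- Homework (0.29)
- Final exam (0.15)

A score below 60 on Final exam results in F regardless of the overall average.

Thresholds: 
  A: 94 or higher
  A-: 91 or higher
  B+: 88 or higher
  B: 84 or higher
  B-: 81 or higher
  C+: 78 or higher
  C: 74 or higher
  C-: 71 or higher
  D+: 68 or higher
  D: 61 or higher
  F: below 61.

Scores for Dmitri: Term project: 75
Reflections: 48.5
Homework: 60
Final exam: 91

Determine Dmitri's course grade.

F

Final exam score 91 ≥ 60: minimum met.
Weighted total:
  Term project 75 × 0.1 = 7.5
  Reflections 48.5 × 0.46 = 22.31
  Homework 60 × 0.29 = 17.4
  Final exam 91 × 0.15 = 13.65
Sum = 60.86
60.86 < 61 → F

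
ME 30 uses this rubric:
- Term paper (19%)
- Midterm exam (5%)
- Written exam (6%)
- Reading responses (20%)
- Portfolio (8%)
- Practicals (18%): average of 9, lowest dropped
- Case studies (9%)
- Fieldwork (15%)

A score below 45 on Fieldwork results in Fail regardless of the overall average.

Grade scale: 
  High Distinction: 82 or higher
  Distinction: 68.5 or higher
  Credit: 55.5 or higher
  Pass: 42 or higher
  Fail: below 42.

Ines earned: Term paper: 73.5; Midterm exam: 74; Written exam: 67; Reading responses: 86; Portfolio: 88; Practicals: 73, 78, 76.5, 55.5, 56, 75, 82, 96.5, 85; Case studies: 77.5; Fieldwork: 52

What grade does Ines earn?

Distinction

Practicals: drop 55.5 → average of remaining 8 = 622/8 = 77.75
Fieldwork score 52 ≥ 45: minimum met.
Weighted total:
  Term paper 73.5 × 0.19 = 13.965
  Midterm exam 74 × 0.05 = 3.7
  Written exam 67 × 0.06 = 4.02
  Reading responses 86 × 0.2 = 17.2
  Portfolio 88 × 0.08 = 7.04
  Practicals 77.75 × 0.18 = 13.995
  Case studies 77.5 × 0.09 = 6.975
  Fieldwork 52 × 0.15 = 7.8
Sum = 74.695
74.695 is ≥ 68.5 and < 82 → Distinction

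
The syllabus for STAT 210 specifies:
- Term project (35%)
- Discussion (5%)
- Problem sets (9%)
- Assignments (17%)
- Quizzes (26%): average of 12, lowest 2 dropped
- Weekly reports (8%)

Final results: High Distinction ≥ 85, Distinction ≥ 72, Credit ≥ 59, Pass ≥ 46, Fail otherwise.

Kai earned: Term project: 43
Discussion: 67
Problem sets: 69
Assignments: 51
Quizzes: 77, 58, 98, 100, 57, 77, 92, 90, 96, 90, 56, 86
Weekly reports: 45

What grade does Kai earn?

Quizzes: drop 56, 57 → average of remaining 10 = 864/10 = 86.4
Weighted total:
  Term project 43 × 0.35 = 15.05
  Discussion 67 × 0.05 = 3.35
  Problem sets 69 × 0.09 = 6.21
  Assignments 51 × 0.17 = 8.67
  Quizzes 86.4 × 0.26 = 22.464
  Weekly reports 45 × 0.08 = 3.6
Sum = 59.344
59.344 is ≥ 59 and < 72 → Credit

Credit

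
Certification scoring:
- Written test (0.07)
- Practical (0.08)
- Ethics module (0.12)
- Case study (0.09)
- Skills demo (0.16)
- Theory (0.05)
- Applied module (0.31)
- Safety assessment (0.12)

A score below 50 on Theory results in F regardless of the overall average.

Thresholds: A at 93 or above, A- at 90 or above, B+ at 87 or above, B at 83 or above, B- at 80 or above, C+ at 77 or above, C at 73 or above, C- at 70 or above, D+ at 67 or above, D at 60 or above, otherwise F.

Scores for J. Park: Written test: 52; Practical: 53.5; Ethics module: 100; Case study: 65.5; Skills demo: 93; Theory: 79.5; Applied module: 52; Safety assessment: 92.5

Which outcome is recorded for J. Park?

Theory score 79.5 ≥ 50: minimum met.
Weighted total:
  Written test 52 × 0.07 = 3.64
  Practical 53.5 × 0.08 = 4.28
  Ethics module 100 × 0.12 = 12
  Case study 65.5 × 0.09 = 5.895
  Skills demo 93 × 0.16 = 14.88
  Theory 79.5 × 0.05 = 3.975
  Applied module 52 × 0.31 = 16.12
  Safety assessment 92.5 × 0.12 = 11.1
Sum = 71.89
71.89 is ≥ 70 and < 73 → C-

C-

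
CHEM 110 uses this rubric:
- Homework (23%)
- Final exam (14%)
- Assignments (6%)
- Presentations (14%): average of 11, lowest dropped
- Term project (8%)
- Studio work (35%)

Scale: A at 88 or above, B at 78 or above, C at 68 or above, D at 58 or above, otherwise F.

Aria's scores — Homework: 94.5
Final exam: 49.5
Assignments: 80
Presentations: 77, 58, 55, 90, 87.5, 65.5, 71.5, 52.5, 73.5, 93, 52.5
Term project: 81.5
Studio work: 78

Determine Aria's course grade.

C

Presentations: drop 52.5 → average of remaining 10 = 723.5/10 = 72.35
Weighted total:
  Homework 94.5 × 0.23 = 21.735
  Final exam 49.5 × 0.14 = 6.93
  Assignments 80 × 0.06 = 4.8
  Presentations 72.35 × 0.14 = 10.129
  Term project 81.5 × 0.08 = 6.52
  Studio work 78 × 0.35 = 27.3
Sum = 77.414
77.414 is ≥ 68 and < 78 → C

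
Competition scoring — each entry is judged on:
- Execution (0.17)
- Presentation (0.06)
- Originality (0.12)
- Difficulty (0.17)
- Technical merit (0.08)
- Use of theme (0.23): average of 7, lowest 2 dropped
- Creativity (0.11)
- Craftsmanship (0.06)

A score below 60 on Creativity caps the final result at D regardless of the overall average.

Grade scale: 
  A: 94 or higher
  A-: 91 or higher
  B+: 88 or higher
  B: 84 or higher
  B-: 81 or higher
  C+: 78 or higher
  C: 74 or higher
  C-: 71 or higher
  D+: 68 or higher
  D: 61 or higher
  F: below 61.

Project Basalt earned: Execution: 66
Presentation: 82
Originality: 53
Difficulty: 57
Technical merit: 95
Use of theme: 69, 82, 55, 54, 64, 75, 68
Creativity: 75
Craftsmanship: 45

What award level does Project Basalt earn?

Use of theme: drop 54, 55 → average of remaining 5 = 358/5 = 71.6
Creativity score 75 ≥ 60: minimum met.
Weighted total:
  Execution 66 × 0.17 = 11.22
  Presentation 82 × 0.06 = 4.92
  Originality 53 × 0.12 = 6.36
  Difficulty 57 × 0.17 = 9.69
  Technical merit 95 × 0.08 = 7.6
  Use of theme 71.6 × 0.23 = 16.468
  Creativity 75 × 0.11 = 8.25
  Craftsmanship 45 × 0.06 = 2.7
Sum = 67.208
67.208 is ≥ 61 and < 68 → D

D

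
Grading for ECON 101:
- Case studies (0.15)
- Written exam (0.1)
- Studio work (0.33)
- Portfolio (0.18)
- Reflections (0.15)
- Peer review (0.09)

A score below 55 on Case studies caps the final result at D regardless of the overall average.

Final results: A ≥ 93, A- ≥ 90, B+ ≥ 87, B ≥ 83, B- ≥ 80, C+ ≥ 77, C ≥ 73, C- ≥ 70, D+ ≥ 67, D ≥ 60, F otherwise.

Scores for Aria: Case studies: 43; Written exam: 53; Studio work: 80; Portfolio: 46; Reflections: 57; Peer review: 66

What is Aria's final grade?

D

Case studies score 43 < 55: minimum not met.
Weighted total:
  Case studies 43 × 0.15 = 6.45
  Written exam 53 × 0.1 = 5.3
  Studio work 80 × 0.33 = 26.4
  Portfolio 46 × 0.18 = 8.28
  Reflections 57 × 0.15 = 8.55
  Peer review 66 × 0.09 = 5.94
Sum = 60.92
60.92 would be D; cap at D applies → D.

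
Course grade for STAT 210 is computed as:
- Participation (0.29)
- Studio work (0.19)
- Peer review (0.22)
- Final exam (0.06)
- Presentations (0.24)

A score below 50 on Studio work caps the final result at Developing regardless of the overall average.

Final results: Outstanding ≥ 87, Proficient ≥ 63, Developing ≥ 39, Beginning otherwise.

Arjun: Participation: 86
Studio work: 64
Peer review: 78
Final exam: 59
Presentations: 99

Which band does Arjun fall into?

Proficient

Studio work score 64 ≥ 50: minimum met.
Weighted total:
  Participation 86 × 0.29 = 24.94
  Studio work 64 × 0.19 = 12.16
  Peer review 78 × 0.22 = 17.16
  Final exam 59 × 0.06 = 3.54
  Presentations 99 × 0.24 = 23.76
Sum = 81.56
81.56 is ≥ 63 and < 87 → Proficient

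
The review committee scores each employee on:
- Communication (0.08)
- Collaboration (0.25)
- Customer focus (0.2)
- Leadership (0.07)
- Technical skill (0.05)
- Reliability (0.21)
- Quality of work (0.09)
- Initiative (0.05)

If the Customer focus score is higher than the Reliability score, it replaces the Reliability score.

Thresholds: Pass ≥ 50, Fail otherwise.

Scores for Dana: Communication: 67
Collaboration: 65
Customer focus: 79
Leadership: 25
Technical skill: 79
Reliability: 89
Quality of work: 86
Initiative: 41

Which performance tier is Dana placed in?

Pass

Customer focus (79) ≤ Reliability (89), so Reliability stays at 89.
Weighted total:
  Communication 67 × 0.08 = 5.36
  Collaboration 65 × 0.25 = 16.25
  Customer focus 79 × 0.2 = 15.8
  Leadership 25 × 0.07 = 1.75
  Technical skill 79 × 0.05 = 3.95
  Reliability 89 × 0.21 = 18.69
  Quality of work 86 × 0.09 = 7.74
  Initiative 41 × 0.05 = 2.05
Sum = 71.59
71.59 ≥ 50 → Pass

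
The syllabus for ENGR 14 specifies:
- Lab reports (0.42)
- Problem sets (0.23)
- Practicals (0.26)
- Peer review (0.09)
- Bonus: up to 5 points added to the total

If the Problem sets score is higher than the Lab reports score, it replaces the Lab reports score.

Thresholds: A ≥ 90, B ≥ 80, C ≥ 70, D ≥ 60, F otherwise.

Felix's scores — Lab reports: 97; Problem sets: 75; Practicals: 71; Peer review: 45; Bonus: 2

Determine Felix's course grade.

B

Problem sets (75) ≤ Lab reports (97), so Lab reports stays at 97.
Weighted total:
  Lab reports 97 × 0.42 = 40.74
  Problem sets 75 × 0.23 = 17.25
  Practicals 71 × 0.26 = 18.46
  Peer review 45 × 0.09 = 4.05
Sum = 80.5
Bonus: 80.5 + 2 = 82.5
82.5 is ≥ 80 and < 90 → B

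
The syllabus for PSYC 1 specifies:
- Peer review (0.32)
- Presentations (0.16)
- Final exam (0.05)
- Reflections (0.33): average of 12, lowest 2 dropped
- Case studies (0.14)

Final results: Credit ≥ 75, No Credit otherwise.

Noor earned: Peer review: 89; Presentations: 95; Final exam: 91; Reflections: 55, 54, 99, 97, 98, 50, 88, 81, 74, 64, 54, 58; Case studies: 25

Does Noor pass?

Reflections: drop 50, 54 → average of remaining 10 = 768/10 = 76.8
Weighted total:
  Peer review 89 × 0.32 = 28.48
  Presentations 95 × 0.16 = 15.2
  Final exam 91 × 0.05 = 4.55
  Reflections 76.8 × 0.33 = 25.344
  Case studies 25 × 0.14 = 3.5
Sum = 77.074
77.074 ≥ 75 → Credit

Credit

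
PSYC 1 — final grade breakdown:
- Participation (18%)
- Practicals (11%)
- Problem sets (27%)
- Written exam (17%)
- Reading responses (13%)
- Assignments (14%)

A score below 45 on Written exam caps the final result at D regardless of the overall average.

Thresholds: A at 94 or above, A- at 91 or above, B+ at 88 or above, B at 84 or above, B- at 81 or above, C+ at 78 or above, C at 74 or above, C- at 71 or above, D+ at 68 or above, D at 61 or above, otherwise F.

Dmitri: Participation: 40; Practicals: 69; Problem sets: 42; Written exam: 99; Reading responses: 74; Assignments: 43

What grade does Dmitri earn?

Written exam score 99 ≥ 45: minimum met.
Weighted total:
  Participation 40 × 0.18 = 7.2
  Practicals 69 × 0.11 = 7.59
  Problem sets 42 × 0.27 = 11.34
  Written exam 99 × 0.17 = 16.83
  Reading responses 74 × 0.13 = 9.62
  Assignments 43 × 0.14 = 6.02
Sum = 58.6
58.6 < 61 → F

F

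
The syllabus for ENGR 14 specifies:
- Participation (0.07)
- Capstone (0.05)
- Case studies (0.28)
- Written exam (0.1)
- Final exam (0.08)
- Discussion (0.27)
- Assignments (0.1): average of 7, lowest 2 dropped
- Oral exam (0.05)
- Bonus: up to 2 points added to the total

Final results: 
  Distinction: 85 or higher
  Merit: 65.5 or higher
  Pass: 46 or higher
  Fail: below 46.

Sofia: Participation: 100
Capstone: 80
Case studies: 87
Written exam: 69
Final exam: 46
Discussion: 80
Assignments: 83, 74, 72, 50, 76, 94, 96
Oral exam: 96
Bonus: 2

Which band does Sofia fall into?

Merit

Assignments: drop 50, 72 → average of remaining 5 = 423/5 = 84.6
Weighted total:
  Participation 100 × 0.07 = 7
  Capstone 80 × 0.05 = 4
  Case studies 87 × 0.28 = 24.36
  Written exam 69 × 0.1 = 6.9
  Final exam 46 × 0.08 = 3.68
  Discussion 80 × 0.27 = 21.6
  Assignments 84.6 × 0.1 = 8.46
  Oral exam 96 × 0.05 = 4.8
Sum = 80.8
Bonus: 80.8 + 2 = 82.8
82.8 is ≥ 65.5 and < 85 → Merit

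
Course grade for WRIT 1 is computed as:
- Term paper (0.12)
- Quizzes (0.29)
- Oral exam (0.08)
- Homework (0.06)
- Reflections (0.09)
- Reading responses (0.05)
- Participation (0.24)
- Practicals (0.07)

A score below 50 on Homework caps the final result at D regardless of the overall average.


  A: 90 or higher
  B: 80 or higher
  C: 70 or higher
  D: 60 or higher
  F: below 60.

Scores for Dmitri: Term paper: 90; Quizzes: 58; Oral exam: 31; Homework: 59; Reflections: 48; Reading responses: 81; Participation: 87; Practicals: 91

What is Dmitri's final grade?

Homework score 59 ≥ 50: minimum met.
Weighted total:
  Term paper 90 × 0.12 = 10.8
  Quizzes 58 × 0.29 = 16.82
  Oral exam 31 × 0.08 = 2.48
  Homework 59 × 0.06 = 3.54
  Reflections 48 × 0.09 = 4.32
  Reading responses 81 × 0.05 = 4.05
  Participation 87 × 0.24 = 20.88
  Practicals 91 × 0.07 = 6.37
Sum = 69.26
69.26 is ≥ 60 and < 70 → D

D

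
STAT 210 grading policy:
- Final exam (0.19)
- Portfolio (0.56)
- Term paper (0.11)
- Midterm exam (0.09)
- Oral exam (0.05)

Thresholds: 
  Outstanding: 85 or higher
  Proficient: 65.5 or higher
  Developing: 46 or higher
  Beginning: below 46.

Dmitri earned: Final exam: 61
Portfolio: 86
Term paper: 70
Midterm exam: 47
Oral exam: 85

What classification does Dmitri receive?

Weighted total:
  Final exam 61 × 0.19 = 11.59
  Portfolio 86 × 0.56 = 48.16
  Term paper 70 × 0.11 = 7.7
  Midterm exam 47 × 0.09 = 4.23
  Oral exam 85 × 0.05 = 4.25
Sum = 75.93
75.93 is ≥ 65.5 and < 85 → Proficient

Proficient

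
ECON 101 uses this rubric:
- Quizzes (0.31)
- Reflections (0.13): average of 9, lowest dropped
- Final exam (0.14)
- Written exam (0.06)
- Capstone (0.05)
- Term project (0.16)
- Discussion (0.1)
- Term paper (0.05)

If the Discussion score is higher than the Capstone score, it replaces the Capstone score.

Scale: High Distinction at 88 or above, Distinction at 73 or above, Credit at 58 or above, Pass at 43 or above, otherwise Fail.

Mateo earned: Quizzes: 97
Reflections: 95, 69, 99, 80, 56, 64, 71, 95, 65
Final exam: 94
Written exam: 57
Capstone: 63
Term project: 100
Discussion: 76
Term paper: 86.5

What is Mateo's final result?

High Distinction

Reflections: drop 56 → average of remaining 8 = 638/8 = 79.75
Discussion (76) > Capstone (63), so Capstone counts as 76.
Weighted total:
  Quizzes 97 × 0.31 = 30.07
  Reflections 79.75 × 0.13 = 10.3675
  Final exam 94 × 0.14 = 13.16
  Written exam 57 × 0.06 = 3.42
  Capstone 76 × 0.05 = 3.8
  Term project 100 × 0.16 = 16
  Discussion 76 × 0.1 = 7.6
  Term paper 86.5 × 0.05 = 4.325
Sum = 88.7425
88.7425 ≥ 88 → High Distinction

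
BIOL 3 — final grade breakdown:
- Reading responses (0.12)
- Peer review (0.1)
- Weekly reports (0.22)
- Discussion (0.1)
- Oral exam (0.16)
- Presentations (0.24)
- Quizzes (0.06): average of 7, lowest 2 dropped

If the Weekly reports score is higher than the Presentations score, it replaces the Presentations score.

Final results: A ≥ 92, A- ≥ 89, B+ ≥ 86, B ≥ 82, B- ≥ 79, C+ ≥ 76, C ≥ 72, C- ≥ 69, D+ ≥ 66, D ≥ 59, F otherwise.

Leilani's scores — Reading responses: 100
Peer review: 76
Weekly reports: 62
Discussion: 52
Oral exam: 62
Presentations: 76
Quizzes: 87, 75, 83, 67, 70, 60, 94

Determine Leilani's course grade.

C-

Quizzes: drop 60, 67 → average of remaining 5 = 409/5 = 81.8
Weekly reports (62) ≤ Presentations (76), so Presentations stays at 76.
Weighted total:
  Reading responses 100 × 0.12 = 12
  Peer review 76 × 0.1 = 7.6
  Weekly reports 62 × 0.22 = 13.64
  Discussion 52 × 0.1 = 5.2
  Oral exam 62 × 0.16 = 9.92
  Presentations 76 × 0.24 = 18.24
  Quizzes 81.8 × 0.06 = 4.908
Sum = 71.508
71.508 is ≥ 69 and < 72 → C-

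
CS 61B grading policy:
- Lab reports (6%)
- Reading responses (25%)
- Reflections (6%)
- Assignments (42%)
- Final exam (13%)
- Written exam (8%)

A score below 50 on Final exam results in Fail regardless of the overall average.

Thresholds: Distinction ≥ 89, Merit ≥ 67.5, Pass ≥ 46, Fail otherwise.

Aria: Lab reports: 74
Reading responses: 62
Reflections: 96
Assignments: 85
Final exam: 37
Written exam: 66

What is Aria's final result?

Final exam score 37 < 50: minimum not met.
Weighted total:
  Lab reports 74 × 0.06 = 4.44
  Reading responses 62 × 0.25 = 15.5
  Reflections 96 × 0.06 = 5.76
  Assignments 85 × 0.42 = 35.7
  Final exam 37 × 0.13 = 4.81
  Written exam 66 × 0.08 = 5.28
Sum = 71.49
Because the Final exam minimum was not met, the result is Fail.

Fail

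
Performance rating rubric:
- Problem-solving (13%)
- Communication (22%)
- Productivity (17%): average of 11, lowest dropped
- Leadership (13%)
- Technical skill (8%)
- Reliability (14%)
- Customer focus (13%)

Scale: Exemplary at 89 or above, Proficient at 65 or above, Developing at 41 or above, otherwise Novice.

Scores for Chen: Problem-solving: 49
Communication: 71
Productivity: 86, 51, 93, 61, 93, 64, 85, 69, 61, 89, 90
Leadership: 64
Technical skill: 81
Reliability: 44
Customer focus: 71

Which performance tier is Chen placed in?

Productivity: drop 51 → average of remaining 10 = 791/10 = 79.1
Weighted total:
  Problem-solving 49 × 0.13 = 6.37
  Communication 71 × 0.22 = 15.62
  Productivity 79.1 × 0.17 = 13.447
  Leadership 64 × 0.13 = 8.32
  Technical skill 81 × 0.08 = 6.48
  Reliability 44 × 0.14 = 6.16
  Customer focus 71 × 0.13 = 9.23
Sum = 65.627
65.627 is ≥ 65 and < 89 → Proficient

Proficient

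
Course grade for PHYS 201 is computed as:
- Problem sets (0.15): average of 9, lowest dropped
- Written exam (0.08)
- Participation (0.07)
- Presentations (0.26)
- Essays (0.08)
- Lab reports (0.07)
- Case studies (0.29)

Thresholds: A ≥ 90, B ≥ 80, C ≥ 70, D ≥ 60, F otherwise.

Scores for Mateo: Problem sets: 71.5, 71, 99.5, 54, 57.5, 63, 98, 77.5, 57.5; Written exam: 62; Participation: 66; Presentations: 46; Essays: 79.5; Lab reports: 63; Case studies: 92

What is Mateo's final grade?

Problem sets: drop 54 → average of remaining 8 = 595.5/8 = 74.4375
Weighted total:
  Problem sets 74.4375 × 0.15 = 11.165625
  Written exam 62 × 0.08 = 4.96
  Participation 66 × 0.07 = 4.62
  Presentations 46 × 0.26 = 11.96
  Essays 79.5 × 0.08 = 6.36
  Lab reports 63 × 0.07 = 4.41
  Case studies 92 × 0.29 = 26.68
Sum = 70.155625
70.155625 is ≥ 70 and < 80 → C

C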